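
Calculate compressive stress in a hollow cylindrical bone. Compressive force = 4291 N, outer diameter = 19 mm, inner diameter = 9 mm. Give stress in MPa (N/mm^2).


A = pi*(r_o^2 - r_i^2)
r_o = 9.5 mm, r_i = 4.5 mm
A = 219.911 mm^2
sigma = F/A = 4291 / 219.911
sigma = 19.51 MPa


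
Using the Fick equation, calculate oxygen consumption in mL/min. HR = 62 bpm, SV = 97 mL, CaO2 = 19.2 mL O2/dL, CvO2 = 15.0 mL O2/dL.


CO = HR*SV = 62*97/1000 = 6.014 L/min
a-v O2 diff = 19.2 - 15.0 = 4.2 mL/dL
VO2 = CO * (CaO2-CvO2) * 10 dL/L
VO2 = 6.014 * 4.2 * 10
VO2 = 252.6 mL/min


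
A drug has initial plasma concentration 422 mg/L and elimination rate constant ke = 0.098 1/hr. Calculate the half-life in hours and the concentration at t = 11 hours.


t_half = ln(2) / ke = 0.693147 / 0.098 = 7.073 hr
C(t) = C0 * exp(-ke*t) = 422 * exp(-0.098*11)
C(11) = 143.6 mg/L


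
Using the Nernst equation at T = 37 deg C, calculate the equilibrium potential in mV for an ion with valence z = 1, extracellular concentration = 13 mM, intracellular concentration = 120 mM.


E = (RT/(zF)) * ln(C_out/C_in)
T = 37 + 273.15 = 310.15 K
E = (8.314 * 310.15 / (1 * 96485)) * ln(13/120)
E = -59.4 mV


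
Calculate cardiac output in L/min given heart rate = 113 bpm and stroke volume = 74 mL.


CO = HR * SV
CO = 113 * 74 / 1000
CO = 8.362 L/min


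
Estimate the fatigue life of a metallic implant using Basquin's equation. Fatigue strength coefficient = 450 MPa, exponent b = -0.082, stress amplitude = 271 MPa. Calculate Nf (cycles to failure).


sigma_a = sigma_f' * (2Nf)^b
2Nf = (sigma_a/sigma_f')^(1/b)
2Nf = (271/450)^(1/-0.082)
2Nf = 485.16891
Nf = 242.6


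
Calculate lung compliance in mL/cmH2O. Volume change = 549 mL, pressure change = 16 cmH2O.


C = dV / dP
C = 549 / 16
C = 34.31 mL/cmH2O


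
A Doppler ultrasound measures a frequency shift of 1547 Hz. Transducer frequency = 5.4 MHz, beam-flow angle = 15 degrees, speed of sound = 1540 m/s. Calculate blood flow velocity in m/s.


v = fd * c / (2 * f0 * cos(theta))
v = 1547 * 1540 / (2 * 5.4000e+06 * cos(15))
v = 0.2284 m/s


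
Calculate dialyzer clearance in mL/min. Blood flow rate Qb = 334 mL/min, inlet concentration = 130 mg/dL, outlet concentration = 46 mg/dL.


K = Qb * (Cb_in - Cb_out) / Cb_in
K = 334 * (130 - 46) / 130
K = 215.8 mL/min


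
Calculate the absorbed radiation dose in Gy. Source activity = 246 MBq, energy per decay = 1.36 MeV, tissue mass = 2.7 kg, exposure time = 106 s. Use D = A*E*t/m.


A = 246 MBq = 2.4600e+08 Bq
E = 1.36 MeV = 2.17872e-13 J
D = A*E*t/m = 2.4600e+08*2.17872e-13*106/2.7
D = 0.002104 Gy


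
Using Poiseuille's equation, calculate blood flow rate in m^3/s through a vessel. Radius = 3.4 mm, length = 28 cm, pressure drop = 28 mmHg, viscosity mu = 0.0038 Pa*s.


Q = pi*r^4*dP / (8*mu*L)
r = 0.0034 m, L = 0.28 m
dP = 28 mmHg = 3733.016 Pa
Q = 1.8412e-04 m^3/s


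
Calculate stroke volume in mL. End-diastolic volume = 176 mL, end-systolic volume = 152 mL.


SV = EDV - ESV
SV = 176 - 152
SV = 24 mL


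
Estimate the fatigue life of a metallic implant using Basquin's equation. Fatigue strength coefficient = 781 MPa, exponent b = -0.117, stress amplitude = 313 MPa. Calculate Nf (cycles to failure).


sigma_a = sigma_f' * (2Nf)^b
2Nf = (sigma_a/sigma_f')^(1/b)
2Nf = (313/781)^(1/-0.117)
2Nf = 2477.8461
Nf = 1239


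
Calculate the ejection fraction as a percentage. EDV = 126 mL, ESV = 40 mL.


SV = EDV - ESV = 126 - 40 = 86 mL
EF = SV/EDV * 100 = 86/126 * 100
EF = 68.25%


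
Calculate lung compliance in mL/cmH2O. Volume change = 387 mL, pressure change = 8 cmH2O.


C = dV / dP
C = 387 / 8
C = 48.38 mL/cmH2O


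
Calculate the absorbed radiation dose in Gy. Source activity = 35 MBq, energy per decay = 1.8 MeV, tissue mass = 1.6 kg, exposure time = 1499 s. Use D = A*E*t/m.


A = 35 MBq = 3.5000e+07 Bq
E = 1.8 MeV = 2.8836e-13 J
D = A*E*t/m = 3.5000e+07*2.8836e-13*1499/1.6
D = 0.009456 Gy


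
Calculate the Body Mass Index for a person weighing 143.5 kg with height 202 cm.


BMI = weight / height^2
height = 202 cm = 2.02 m
BMI = 143.5 / 2.02^2
BMI = 35.17 kg/m^2


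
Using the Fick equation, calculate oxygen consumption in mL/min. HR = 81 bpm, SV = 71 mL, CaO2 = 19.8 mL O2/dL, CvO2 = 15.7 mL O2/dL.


CO = HR*SV = 81*71/1000 = 5.751 L/min
a-v O2 diff = 19.8 - 15.7 = 4.1 mL/dL
VO2 = CO * (CaO2-CvO2) * 10 dL/L
VO2 = 5.751 * 4.1 * 10
VO2 = 235.8 mL/min


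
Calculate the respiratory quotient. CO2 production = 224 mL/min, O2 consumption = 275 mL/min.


RQ = VCO2 / VO2
RQ = 224 / 275
RQ = 0.8145


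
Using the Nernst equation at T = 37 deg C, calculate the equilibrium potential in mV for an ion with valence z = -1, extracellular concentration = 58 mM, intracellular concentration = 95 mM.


E = (RT/(zF)) * ln(C_out/C_in)
T = 37 + 273.15 = 310.15 K
E = (8.314 * 310.15 / (-1 * 96485)) * ln(58/95)
E = 13.19 mV


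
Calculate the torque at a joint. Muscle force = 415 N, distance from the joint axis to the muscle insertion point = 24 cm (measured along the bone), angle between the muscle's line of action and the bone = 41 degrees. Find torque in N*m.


Torque = F * d * sin(theta)   (moment arm = d*sin(theta))
d = 24 cm = 0.24 m
Torque = 415 * 0.24 * sin(41)
Torque = 65.34 N*m


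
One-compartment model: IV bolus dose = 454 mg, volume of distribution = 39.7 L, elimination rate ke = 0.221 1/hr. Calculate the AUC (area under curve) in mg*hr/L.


C0 = Dose/Vd = 454/39.7 = 11.4358 mg/L
AUC = C0/ke = 11.4358/0.221
AUC = 51.75 mg*hr/L


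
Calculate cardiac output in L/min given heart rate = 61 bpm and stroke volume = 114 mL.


CO = HR * SV
CO = 61 * 114 / 1000
CO = 6.954 L/min


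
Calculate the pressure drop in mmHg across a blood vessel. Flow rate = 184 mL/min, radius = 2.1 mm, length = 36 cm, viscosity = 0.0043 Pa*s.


dP = 8*mu*L*Q / (pi*r^4)
Q = 184 mL/min = 3.06667e-06 m^3/s
dP = 621.586 Pa = 621.586 / 133.322 mmHg = 4.662 mmHg


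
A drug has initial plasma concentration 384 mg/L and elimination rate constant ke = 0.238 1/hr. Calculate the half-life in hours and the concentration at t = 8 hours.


t_half = ln(2) / ke = 0.693147 / 0.238 = 2.912 hr
C(t) = C0 * exp(-ke*t) = 384 * exp(-0.238*8)
C(8) = 57.21 mg/L


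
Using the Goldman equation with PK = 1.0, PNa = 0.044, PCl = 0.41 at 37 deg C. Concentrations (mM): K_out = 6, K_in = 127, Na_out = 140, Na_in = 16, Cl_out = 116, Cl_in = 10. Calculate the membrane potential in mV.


Vm = (RT/F)*ln((PK*Ko + PNa*Nao + PCl*Cli)/(PK*Ki + PNa*Nai + PCl*Clo))
Numer = 16.26, Denom = 175.264
Vm = -63.54 mV


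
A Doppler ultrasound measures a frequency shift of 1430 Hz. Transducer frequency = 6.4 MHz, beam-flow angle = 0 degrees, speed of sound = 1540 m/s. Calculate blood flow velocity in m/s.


v = fd * c / (2 * f0 * cos(theta))
v = 1430 * 1540 / (2 * 6.4000e+06 * cos(0))
v = 0.172 m/s


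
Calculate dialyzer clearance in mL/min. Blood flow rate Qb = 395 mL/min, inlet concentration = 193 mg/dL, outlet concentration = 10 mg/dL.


K = Qb * (Cb_in - Cb_out) / Cb_in
K = 395 * (193 - 10) / 193
K = 374.5 mL/min


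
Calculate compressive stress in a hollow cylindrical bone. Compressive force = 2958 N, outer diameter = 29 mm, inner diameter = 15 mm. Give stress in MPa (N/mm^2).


A = pi*(r_o^2 - r_i^2)
r_o = 14.5 mm, r_i = 7.5 mm
A = 483.805 mm^2
sigma = F/A = 2958 / 483.805
sigma = 6.114 MPa


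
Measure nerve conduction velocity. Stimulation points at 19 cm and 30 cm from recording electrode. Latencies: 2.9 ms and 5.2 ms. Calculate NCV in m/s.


Distance = (30 - 19) / 100 = 0.11 m
dt = (5.2 - 2.9) / 1000 = 0.0023 s
NCV = dist / dt = 47.83 m/s


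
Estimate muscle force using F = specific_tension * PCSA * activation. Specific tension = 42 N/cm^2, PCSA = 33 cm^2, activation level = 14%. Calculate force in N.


F = sigma * PCSA * activation
F = 42 * 33 * 0.14
F = 194 N


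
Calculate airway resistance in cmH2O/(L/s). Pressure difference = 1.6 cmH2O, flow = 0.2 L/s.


R = dP / flow
R = 1.6 / 0.2
R = 8 cmH2O/(L/s)


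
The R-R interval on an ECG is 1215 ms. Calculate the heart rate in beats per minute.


HR = 60 / RR_interval(s)
RR = 1215 ms = 1.215 s
HR = 60 / 1.215 = 49.38 bpm


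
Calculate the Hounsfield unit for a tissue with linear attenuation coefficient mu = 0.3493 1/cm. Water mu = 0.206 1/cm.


HU = ((mu_tissue - mu_water) / mu_water) * 1000
HU = ((0.3493 - 0.206) / 0.206) * 1000
HU = 695.6


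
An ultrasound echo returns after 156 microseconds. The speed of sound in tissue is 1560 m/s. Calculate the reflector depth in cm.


depth = c * t / 2
t = 156 us = 1.5600e-04 s
depth = 1560 * 1.5600e-04 / 2
depth = 0.12168 m = 12.168 cm


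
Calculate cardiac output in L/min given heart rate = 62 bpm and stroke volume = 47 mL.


CO = HR * SV
CO = 62 * 47 / 1000
CO = 2.914 L/min


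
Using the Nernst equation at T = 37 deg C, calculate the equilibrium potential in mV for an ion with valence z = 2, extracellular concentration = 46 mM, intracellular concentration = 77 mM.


E = (RT/(zF)) * ln(C_out/C_in)
T = 37 + 273.15 = 310.15 K
E = (8.314 * 310.15 / (2 * 96485)) * ln(46/77)
E = -6.884 mV


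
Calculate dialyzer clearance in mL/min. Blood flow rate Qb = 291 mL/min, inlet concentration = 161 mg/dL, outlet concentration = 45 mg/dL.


K = Qb * (Cb_in - Cb_out) / Cb_in
K = 291 * (161 - 45) / 161
K = 209.7 mL/min


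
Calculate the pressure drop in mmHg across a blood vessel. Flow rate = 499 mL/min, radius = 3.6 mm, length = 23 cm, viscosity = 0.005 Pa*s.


dP = 8*mu*L*Q / (pi*r^4)
Q = 499 mL/min = 8.31667e-06 m^3/s
dP = 145.003 Pa = 145.003 / 133.322 mmHg = 1.088 mmHg


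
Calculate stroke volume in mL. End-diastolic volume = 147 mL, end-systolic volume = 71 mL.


SV = EDV - ESV
SV = 147 - 71
SV = 76 mL


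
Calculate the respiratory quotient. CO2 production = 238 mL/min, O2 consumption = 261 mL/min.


RQ = VCO2 / VO2
RQ = 238 / 261
RQ = 0.9119


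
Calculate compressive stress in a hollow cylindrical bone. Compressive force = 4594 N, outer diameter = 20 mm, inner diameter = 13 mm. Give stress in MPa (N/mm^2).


A = pi*(r_o^2 - r_i^2)
r_o = 10 mm, r_i = 6.5 mm
A = 181.427 mm^2
sigma = F/A = 4594 / 181.427
sigma = 25.32 MPa


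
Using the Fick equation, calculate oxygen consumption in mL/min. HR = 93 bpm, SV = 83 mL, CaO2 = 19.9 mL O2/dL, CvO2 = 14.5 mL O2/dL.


CO = HR*SV = 93*83/1000 = 7.719 L/min
a-v O2 diff = 19.9 - 14.5 = 5.4 mL/dL
VO2 = CO * (CaO2-CvO2) * 10 dL/L
VO2 = 7.719 * 5.4 * 10
VO2 = 416.8 mL/min


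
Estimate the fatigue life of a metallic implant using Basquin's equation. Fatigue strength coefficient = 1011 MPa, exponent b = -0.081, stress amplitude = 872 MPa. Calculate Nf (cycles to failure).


sigma_a = sigma_f' * (2Nf)^b
2Nf = (sigma_a/sigma_f')^(1/b)
2Nf = (872/1011)^(1/-0.081)
2Nf = 6.2089852
Nf = 3.104


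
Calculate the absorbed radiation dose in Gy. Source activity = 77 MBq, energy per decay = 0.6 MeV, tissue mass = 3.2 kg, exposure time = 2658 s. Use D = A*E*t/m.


A = 77 MBq = 7.7000e+07 Bq
E = 0.6 MeV = 9.612e-14 J
D = A*E*t/m = 7.7000e+07*9.612e-14*2658/3.2
D = 0.006148 Gy


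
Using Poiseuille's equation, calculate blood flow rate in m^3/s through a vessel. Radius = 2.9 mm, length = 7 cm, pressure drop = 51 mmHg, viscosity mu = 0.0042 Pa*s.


Q = pi*r^4*dP / (8*mu*L)
r = 0.0029 m, L = 0.07 m
dP = 51 mmHg = 6799.422 Pa
Q = 6.4236e-04 m^3/s


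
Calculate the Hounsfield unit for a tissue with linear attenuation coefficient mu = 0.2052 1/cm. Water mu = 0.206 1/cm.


HU = ((mu_tissue - mu_water) / mu_water) * 1000
HU = ((0.2052 - 0.206) / 0.206) * 1000
HU = -3.883


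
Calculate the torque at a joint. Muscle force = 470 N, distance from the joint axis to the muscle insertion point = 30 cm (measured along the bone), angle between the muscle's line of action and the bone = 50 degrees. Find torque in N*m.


Torque = F * d * sin(theta)   (moment arm = d*sin(theta))
d = 30 cm = 0.3 m
Torque = 470 * 0.3 * sin(50)
Torque = 108 N*m


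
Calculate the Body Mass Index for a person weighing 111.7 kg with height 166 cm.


BMI = weight / height^2
height = 166 cm = 1.66 m
BMI = 111.7 / 1.66^2
BMI = 40.54 kg/m^2


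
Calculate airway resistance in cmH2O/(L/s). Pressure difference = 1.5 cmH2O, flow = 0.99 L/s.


R = dP / flow
R = 1.5 / 0.99
R = 1.515 cmH2O/(L/s)


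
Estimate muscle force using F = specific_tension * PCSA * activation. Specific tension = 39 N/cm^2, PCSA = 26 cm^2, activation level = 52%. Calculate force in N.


F = sigma * PCSA * activation
F = 39 * 26 * 0.52
F = 527.3 N


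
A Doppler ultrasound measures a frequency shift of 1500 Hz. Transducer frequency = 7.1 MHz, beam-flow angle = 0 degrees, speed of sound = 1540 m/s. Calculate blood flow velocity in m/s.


v = fd * c / (2 * f0 * cos(theta))
v = 1500 * 1540 / (2 * 7.1000e+06 * cos(0))
v = 0.1627 m/s


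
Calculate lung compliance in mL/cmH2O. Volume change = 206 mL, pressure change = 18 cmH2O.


C = dV / dP
C = 206 / 18
C = 11.44 mL/cmH2O


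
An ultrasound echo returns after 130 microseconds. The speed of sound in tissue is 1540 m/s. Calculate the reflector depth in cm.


depth = c * t / 2
t = 130 us = 1.3000e-04 s
depth = 1540 * 1.3000e-04 / 2
depth = 0.1001 m = 10.01 cm


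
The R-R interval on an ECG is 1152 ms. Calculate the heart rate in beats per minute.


HR = 60 / RR_interval(s)
RR = 1152 ms = 1.152 s
HR = 60 / 1.152 = 52.08 bpm


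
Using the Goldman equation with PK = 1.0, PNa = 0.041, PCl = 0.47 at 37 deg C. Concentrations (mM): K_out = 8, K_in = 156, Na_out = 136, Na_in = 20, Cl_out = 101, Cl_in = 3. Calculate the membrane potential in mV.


Vm = (RT/F)*ln((PK*Ko + PNa*Nao + PCl*Cli)/(PK*Ki + PNa*Nai + PCl*Clo))
Numer = 14.986, Denom = 204.29
Vm = -69.82 mV


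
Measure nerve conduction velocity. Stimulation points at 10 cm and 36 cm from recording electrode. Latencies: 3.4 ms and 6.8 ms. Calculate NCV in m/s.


Distance = (36 - 10) / 100 = 0.26 m
dt = (6.8 - 3.4) / 1000 = 0.0034 s
NCV = dist / dt = 76.47 m/s


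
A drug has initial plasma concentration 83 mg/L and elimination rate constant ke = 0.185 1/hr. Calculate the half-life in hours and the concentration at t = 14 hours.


t_half = ln(2) / ke = 0.693147 / 0.185 = 3.747 hr
C(t) = C0 * exp(-ke*t) = 83 * exp(-0.185*14)
C(14) = 6.227 mg/L


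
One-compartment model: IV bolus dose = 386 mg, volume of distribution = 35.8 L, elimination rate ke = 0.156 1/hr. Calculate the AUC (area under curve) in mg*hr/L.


C0 = Dose/Vd = 386/35.8 = 10.7821 mg/L
AUC = C0/ke = 10.7821/0.156
AUC = 69.12 mg*hr/L


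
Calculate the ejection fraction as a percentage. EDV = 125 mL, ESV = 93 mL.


SV = EDV - ESV = 125 - 93 = 32 mL
EF = SV/EDV * 100 = 32/125 * 100
EF = 25.6%


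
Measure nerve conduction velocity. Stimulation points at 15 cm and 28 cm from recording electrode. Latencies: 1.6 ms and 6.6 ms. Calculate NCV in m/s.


Distance = (28 - 15) / 100 = 0.13 m
dt = (6.6 - 1.6) / 1000 = 0.005 s
NCV = dist / dt = 26 m/s


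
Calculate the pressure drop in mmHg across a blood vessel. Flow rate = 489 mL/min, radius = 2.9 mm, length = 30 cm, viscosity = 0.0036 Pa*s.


dP = 8*mu*L*Q / (pi*r^4)
Q = 489 mL/min = 8.15e-06 m^3/s
dP = 316.905 Pa = 316.905 / 133.322 mmHg = 2.377 mmHg


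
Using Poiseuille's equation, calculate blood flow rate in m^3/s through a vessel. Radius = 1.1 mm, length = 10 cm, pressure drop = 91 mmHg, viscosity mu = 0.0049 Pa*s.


Q = pi*r^4*dP / (8*mu*L)
r = 0.0011 m, L = 0.1 m
dP = 91 mmHg = 12132.302 Pa
Q = 1.4236e-05 m^3/s


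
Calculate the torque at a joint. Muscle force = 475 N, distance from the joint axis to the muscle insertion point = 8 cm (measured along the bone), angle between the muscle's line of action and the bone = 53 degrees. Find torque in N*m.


Torque = F * d * sin(theta)   (moment arm = d*sin(theta))
d = 8 cm = 0.08 m
Torque = 475 * 0.08 * sin(53)
Torque = 30.35 N*m


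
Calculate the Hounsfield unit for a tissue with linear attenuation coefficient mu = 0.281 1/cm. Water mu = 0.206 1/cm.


HU = ((mu_tissue - mu_water) / mu_water) * 1000
HU = ((0.281 - 0.206) / 0.206) * 1000
HU = 364.1


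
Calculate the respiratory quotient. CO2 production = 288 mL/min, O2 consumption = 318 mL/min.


RQ = VCO2 / VO2
RQ = 288 / 318
RQ = 0.9057


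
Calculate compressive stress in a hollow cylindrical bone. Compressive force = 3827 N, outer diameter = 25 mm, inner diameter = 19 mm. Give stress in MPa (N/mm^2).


A = pi*(r_o^2 - r_i^2)
r_o = 12.5 mm, r_i = 9.5 mm
A = 207.345 mm^2
sigma = F/A = 3827 / 207.345
sigma = 18.46 MPa


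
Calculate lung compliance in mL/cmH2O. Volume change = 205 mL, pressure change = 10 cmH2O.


C = dV / dP
C = 205 / 10
C = 20.5 mL/cmH2O


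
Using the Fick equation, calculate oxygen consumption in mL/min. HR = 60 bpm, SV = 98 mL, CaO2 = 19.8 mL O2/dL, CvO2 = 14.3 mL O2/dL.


CO = HR*SV = 60*98/1000 = 5.88 L/min
a-v O2 diff = 19.8 - 14.3 = 5.5 mL/dL
VO2 = CO * (CaO2-CvO2) * 10 dL/L
VO2 = 5.88 * 5.5 * 10
VO2 = 323.4 mL/min


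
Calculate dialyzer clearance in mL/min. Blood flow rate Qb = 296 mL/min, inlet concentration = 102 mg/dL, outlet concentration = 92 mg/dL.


K = Qb * (Cb_in - Cb_out) / Cb_in
K = 296 * (102 - 92) / 102
K = 29.02 mL/min


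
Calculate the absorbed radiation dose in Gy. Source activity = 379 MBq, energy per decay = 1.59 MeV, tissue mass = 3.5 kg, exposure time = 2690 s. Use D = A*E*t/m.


A = 379 MBq = 3.7900e+08 Bq
E = 1.59 MeV = 2.54718e-13 J
D = A*E*t/m = 3.7900e+08*2.54718e-13*2690/3.5
D = 0.0742 Gy


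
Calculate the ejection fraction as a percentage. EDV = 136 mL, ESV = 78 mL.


SV = EDV - ESV = 136 - 78 = 58 mL
EF = SV/EDV * 100 = 58/136 * 100
EF = 42.65%


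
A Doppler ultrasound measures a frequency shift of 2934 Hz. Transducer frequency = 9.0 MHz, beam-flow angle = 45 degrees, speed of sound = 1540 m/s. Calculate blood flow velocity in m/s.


v = fd * c / (2 * f0 * cos(theta))
v = 2934 * 1540 / (2 * 9.0000e+06 * cos(45))
v = 0.355 m/s


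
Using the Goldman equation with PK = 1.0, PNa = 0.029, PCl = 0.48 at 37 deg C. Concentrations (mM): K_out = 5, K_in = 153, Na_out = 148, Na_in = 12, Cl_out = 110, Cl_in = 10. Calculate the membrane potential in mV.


Vm = (RT/F)*ln((PK*Ko + PNa*Nao + PCl*Cli)/(PK*Ki + PNa*Nai + PCl*Clo))
Numer = 14.092, Denom = 206.148
Vm = -71.7 mV


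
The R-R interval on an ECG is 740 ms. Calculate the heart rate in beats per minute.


HR = 60 / RR_interval(s)
RR = 740 ms = 0.74 s
HR = 60 / 0.74 = 81.08 bpm


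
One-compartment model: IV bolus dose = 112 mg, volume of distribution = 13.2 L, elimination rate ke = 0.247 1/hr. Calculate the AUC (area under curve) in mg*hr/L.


C0 = Dose/Vd = 112/13.2 = 8.48485 mg/L
AUC = C0/ke = 8.48485/0.247
AUC = 34.35 mg*hr/L


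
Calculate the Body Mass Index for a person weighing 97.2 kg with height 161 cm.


BMI = weight / height^2
height = 161 cm = 1.61 m
BMI = 97.2 / 1.61^2
BMI = 37.5 kg/m^2


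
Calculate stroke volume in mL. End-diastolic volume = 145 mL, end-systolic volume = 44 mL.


SV = EDV - ESV
SV = 145 - 44
SV = 101 mL


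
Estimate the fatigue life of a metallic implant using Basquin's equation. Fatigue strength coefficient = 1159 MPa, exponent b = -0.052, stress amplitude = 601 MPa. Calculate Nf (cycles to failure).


sigma_a = sigma_f' * (2Nf)^b
2Nf = (sigma_a/sigma_f')^(1/b)
2Nf = (601/1159)^(1/-0.052)
2Nf = 305342.86
Nf = 1.527e+05


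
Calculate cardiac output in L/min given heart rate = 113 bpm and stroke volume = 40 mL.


CO = HR * SV
CO = 113 * 40 / 1000
CO = 4.52 L/min


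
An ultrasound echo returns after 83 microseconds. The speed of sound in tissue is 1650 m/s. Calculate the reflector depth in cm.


depth = c * t / 2
t = 83 us = 8.3000e-05 s
depth = 1650 * 8.3000e-05 / 2
depth = 0.068475 m = 6.8475 cm


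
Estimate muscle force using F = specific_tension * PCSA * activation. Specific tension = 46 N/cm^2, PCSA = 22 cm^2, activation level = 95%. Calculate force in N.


F = sigma * PCSA * activation
F = 46 * 22 * 0.95
F = 961.4 N


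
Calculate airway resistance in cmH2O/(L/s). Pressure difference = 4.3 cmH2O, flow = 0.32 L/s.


R = dP / flow
R = 4.3 / 0.32
R = 13.44 cmH2O/(L/s)


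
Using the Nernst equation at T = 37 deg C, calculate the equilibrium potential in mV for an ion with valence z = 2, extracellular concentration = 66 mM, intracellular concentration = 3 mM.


E = (RT/(zF)) * ln(C_out/C_in)
T = 37 + 273.15 = 310.15 K
E = (8.314 * 310.15 / (2 * 96485)) * ln(66/3)
E = 41.3 mV


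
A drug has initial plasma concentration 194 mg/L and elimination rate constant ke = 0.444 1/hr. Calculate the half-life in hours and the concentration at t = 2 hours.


t_half = ln(2) / ke = 0.693147 / 0.444 = 1.561 hr
C(t) = C0 * exp(-ke*t) = 194 * exp(-0.444*2)
C(2) = 79.83 mg/L


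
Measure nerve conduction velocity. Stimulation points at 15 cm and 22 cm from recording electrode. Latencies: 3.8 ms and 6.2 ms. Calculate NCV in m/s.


Distance = (22 - 15) / 100 = 0.07 m
dt = (6.2 - 3.8) / 1000 = 0.0024 s
NCV = dist / dt = 29.17 m/s


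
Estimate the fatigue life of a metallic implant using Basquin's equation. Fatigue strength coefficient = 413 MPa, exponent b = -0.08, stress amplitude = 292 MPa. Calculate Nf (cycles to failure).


sigma_a = sigma_f' * (2Nf)^b
2Nf = (sigma_a/sigma_f')^(1/b)
2Nf = (292/413)^(1/-0.08)
2Nf = 76.223696
Nf = 38.11


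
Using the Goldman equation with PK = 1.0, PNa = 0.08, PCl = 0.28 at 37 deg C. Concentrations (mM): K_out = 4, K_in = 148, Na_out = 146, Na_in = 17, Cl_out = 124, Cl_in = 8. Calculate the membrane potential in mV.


Vm = (RT/F)*ln((PK*Ko + PNa*Nao + PCl*Cli)/(PK*Ki + PNa*Nai + PCl*Clo))
Numer = 17.92, Denom = 184.08
Vm = -62.26 mV


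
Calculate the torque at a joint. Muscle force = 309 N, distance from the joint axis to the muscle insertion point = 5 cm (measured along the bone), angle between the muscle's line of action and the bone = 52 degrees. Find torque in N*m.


Torque = F * d * sin(theta)   (moment arm = d*sin(theta))
d = 5 cm = 0.05 m
Torque = 309 * 0.05 * sin(52)
Torque = 12.17 N*m


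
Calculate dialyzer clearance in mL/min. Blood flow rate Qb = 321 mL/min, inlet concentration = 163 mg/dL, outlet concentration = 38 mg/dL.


K = Qb * (Cb_in - Cb_out) / Cb_in
K = 321 * (163 - 38) / 163
K = 246.2 mL/min


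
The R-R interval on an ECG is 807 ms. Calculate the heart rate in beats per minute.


HR = 60 / RR_interval(s)
RR = 807 ms = 0.807 s
HR = 60 / 0.807 = 74.35 bpm


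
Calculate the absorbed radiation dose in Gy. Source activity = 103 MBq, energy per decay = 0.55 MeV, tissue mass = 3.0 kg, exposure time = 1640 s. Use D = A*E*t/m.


A = 103 MBq = 1.0300e+08 Bq
E = 0.55 MeV = 8.811e-14 J
D = A*E*t/m = 1.0300e+08*8.811e-14*1640/3.0
D = 0.004961 Gy


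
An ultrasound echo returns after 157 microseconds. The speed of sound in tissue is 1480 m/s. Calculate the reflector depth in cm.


depth = c * t / 2
t = 157 us = 1.5700e-04 s
depth = 1480 * 1.5700e-04 / 2
depth = 0.11618 m = 11.618 cm


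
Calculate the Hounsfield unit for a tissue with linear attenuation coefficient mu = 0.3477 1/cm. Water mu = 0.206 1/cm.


HU = ((mu_tissue - mu_water) / mu_water) * 1000
HU = ((0.3477 - 0.206) / 0.206) * 1000
HU = 687.9


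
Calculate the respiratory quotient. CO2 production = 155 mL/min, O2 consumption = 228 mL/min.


RQ = VCO2 / VO2
RQ = 155 / 228
RQ = 0.6798


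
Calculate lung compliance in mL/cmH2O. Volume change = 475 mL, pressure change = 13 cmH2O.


C = dV / dP
C = 475 / 13
C = 36.54 mL/cmH2O


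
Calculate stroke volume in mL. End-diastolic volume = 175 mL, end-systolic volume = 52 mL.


SV = EDV - ESV
SV = 175 - 52
SV = 123 mL


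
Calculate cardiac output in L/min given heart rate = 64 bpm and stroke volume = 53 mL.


CO = HR * SV
CO = 64 * 53 / 1000
CO = 3.392 L/min


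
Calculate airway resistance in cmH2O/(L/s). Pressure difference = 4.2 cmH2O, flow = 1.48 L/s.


R = dP / flow
R = 4.2 / 1.48
R = 2.838 cmH2O/(L/s)


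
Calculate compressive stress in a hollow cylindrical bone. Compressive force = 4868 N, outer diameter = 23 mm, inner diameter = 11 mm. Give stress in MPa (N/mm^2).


A = pi*(r_o^2 - r_i^2)
r_o = 11.5 mm, r_i = 5.5 mm
A = 320.442 mm^2
sigma = F/A = 4868 / 320.442
sigma = 15.19 MPa


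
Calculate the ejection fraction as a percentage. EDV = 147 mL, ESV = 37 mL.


SV = EDV - ESV = 147 - 37 = 110 mL
EF = SV/EDV * 100 = 110/147 * 100
EF = 74.83%


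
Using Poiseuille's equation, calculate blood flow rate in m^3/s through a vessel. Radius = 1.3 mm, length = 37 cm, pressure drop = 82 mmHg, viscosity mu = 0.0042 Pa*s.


Q = pi*r^4*dP / (8*mu*L)
r = 0.0013 m, L = 0.37 m
dP = 82 mmHg = 10932.404 Pa
Q = 7.8904e-06 m^3/s


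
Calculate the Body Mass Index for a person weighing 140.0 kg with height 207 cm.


BMI = weight / height^2
height = 207 cm = 2.07 m
BMI = 140.0 / 2.07^2
BMI = 32.67 kg/m^2


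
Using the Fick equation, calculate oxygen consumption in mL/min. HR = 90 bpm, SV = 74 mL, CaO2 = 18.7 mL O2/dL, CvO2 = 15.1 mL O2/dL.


CO = HR*SV = 90*74/1000 = 6.66 L/min
a-v O2 diff = 18.7 - 15.1 = 3.6 mL/dL
VO2 = CO * (CaO2-CvO2) * 10 dL/L
VO2 = 6.66 * 3.6 * 10
VO2 = 239.8 mL/min


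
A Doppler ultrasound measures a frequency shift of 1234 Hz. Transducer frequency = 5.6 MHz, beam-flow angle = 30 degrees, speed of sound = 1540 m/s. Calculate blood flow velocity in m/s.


v = fd * c / (2 * f0 * cos(theta))
v = 1234 * 1540 / (2 * 5.6000e+06 * cos(30))
v = 0.1959 m/s


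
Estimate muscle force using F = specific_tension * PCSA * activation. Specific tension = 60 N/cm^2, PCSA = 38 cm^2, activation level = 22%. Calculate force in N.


F = sigma * PCSA * activation
F = 60 * 38 * 0.22
F = 501.6 N


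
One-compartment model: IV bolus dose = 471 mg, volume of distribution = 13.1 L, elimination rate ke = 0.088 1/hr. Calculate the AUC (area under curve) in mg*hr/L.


C0 = Dose/Vd = 471/13.1 = 35.9542 mg/L
AUC = C0/ke = 35.9542/0.088
AUC = 408.6 mg*hr/L


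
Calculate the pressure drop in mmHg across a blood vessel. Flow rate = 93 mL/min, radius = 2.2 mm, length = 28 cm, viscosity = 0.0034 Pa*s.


dP = 8*mu*L*Q / (pi*r^4)
Q = 93 mL/min = 1.55e-06 m^3/s
dP = 160.405 Pa = 160.405 / 133.322 mmHg = 1.203 mmHg


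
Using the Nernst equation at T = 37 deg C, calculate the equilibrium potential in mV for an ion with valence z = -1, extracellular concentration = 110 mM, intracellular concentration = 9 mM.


E = (RT/(zF)) * ln(C_out/C_in)
T = 37 + 273.15 = 310.15 K
E = (8.314 * 310.15 / (-1 * 96485)) * ln(110/9)
E = -66.9 mV


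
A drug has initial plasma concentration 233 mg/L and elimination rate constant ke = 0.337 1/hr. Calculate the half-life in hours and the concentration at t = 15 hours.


t_half = ln(2) / ke = 0.693147 / 0.337 = 2.057 hr
C(t) = C0 * exp(-ke*t) = 233 * exp(-0.337*15)
C(15) = 1.486 mg/L


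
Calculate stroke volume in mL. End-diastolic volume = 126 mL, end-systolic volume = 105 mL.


SV = EDV - ESV
SV = 126 - 105
SV = 21 mL


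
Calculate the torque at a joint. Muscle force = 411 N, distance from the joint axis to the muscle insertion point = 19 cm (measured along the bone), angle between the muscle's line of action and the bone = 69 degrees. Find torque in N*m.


Torque = F * d * sin(theta)   (moment arm = d*sin(theta))
d = 19 cm = 0.19 m
Torque = 411 * 0.19 * sin(69)
Torque = 72.9 N*m


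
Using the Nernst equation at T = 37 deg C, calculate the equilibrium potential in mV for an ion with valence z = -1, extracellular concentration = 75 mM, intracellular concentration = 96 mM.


E = (RT/(zF)) * ln(C_out/C_in)
T = 37 + 273.15 = 310.15 K
E = (8.314 * 310.15 / (-1 * 96485)) * ln(75/96)
E = 6.597 mV


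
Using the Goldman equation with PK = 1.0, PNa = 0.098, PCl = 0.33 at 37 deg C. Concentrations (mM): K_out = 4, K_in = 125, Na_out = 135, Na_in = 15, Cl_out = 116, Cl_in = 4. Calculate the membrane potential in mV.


Vm = (RT/F)*ln((PK*Ko + PNa*Nao + PCl*Cli)/(PK*Ki + PNa*Nai + PCl*Clo))
Numer = 18.55, Denom = 164.75
Vm = -58.37 mV


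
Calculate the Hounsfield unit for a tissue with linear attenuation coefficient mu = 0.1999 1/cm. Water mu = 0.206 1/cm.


HU = ((mu_tissue - mu_water) / mu_water) * 1000
HU = ((0.1999 - 0.206) / 0.206) * 1000
HU = -29.61


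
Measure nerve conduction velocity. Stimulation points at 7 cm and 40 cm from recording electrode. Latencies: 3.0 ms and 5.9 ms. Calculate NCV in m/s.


Distance = (40 - 7) / 100 = 0.33 m
dt = (5.9 - 3.0) / 1000 = 0.0029 s
NCV = dist / dt = 113.8 m/s


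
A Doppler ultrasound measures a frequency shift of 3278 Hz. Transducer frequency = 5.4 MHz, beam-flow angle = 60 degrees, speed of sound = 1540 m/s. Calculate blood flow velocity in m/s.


v = fd * c / (2 * f0 * cos(theta))
v = 3278 * 1540 / (2 * 5.4000e+06 * cos(60))
v = 0.9348 m/s


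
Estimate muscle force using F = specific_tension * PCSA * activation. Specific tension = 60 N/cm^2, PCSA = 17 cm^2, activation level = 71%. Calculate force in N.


F = sigma * PCSA * activation
F = 60 * 17 * 0.71
F = 724.2 N


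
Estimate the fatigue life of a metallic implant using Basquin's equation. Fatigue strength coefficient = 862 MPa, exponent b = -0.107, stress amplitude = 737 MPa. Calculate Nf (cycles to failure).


sigma_a = sigma_f' * (2Nf)^b
2Nf = (sigma_a/sigma_f')^(1/b)
2Nf = (737/862)^(1/-0.107)
2Nf = 4.3240009
Nf = 2.162


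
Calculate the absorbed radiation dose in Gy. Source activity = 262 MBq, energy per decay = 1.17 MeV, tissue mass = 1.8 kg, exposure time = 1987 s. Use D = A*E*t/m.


A = 262 MBq = 2.6200e+08 Bq
E = 1.17 MeV = 1.87434e-13 J
D = A*E*t/m = 2.6200e+08*1.87434e-13*1987/1.8
D = 0.05421 Gy


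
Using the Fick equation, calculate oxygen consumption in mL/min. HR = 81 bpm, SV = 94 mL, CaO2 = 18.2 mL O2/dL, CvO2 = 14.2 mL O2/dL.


CO = HR*SV = 81*94/1000 = 7.614 L/min
a-v O2 diff = 18.2 - 14.2 = 4 mL/dL
VO2 = CO * (CaO2-CvO2) * 10 dL/L
VO2 = 7.614 * 4 * 10
VO2 = 304.6 mL/min


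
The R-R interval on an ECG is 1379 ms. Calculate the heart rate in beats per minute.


HR = 60 / RR_interval(s)
RR = 1379 ms = 1.379 s
HR = 60 / 1.379 = 43.51 bpm


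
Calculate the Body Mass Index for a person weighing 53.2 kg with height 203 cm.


BMI = weight / height^2
height = 203 cm = 2.03 m
BMI = 53.2 / 2.03^2
BMI = 12.91 kg/m^2


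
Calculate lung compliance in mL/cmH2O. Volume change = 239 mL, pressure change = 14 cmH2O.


C = dV / dP
C = 239 / 14
C = 17.07 mL/cmH2O


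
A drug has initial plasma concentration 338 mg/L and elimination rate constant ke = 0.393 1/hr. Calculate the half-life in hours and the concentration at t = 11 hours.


t_half = ln(2) / ke = 0.693147 / 0.393 = 1.764 hr
C(t) = C0 * exp(-ke*t) = 338 * exp(-0.393*11)
C(11) = 4.482 mg/L


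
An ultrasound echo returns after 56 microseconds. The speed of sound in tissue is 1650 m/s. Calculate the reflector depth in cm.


depth = c * t / 2
t = 56 us = 5.6000e-05 s
depth = 1650 * 5.6000e-05 / 2
depth = 0.0462 m = 4.62 cm


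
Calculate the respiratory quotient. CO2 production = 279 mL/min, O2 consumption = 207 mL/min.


RQ = VCO2 / VO2
RQ = 279 / 207
RQ = 1.348


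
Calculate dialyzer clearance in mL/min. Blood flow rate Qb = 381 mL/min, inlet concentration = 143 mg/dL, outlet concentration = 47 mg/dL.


K = Qb * (Cb_in - Cb_out) / Cb_in
K = 381 * (143 - 47) / 143
K = 255.8 mL/min


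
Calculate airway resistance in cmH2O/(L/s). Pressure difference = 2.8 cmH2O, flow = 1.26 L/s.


R = dP / flow
R = 2.8 / 1.26
R = 2.222 cmH2O/(L/s)


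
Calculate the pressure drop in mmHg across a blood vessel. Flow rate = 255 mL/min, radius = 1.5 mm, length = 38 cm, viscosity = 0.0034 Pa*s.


dP = 8*mu*L*Q / (pi*r^4)
Q = 255 mL/min = 4.25e-06 m^3/s
dP = 2762.02 Pa = 2762.02 / 133.322 mmHg = 20.72 mmHg


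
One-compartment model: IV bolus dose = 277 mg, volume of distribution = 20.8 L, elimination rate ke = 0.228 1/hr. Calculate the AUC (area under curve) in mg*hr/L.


C0 = Dose/Vd = 277/20.8 = 13.3173 mg/L
AUC = C0/ke = 13.3173/0.228
AUC = 58.41 mg*hr/L


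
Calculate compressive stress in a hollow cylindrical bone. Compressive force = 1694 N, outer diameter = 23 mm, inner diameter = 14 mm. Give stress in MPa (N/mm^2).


A = pi*(r_o^2 - r_i^2)
r_o = 11.5 mm, r_i = 7 mm
A = 261.538 mm^2
sigma = F/A = 1694 / 261.538
sigma = 6.477 MPa


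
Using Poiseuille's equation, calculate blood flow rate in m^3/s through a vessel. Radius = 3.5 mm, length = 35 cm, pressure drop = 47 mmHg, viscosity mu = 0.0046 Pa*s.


Q = pi*r^4*dP / (8*mu*L)
r = 0.0035 m, L = 0.35 m
dP = 47 mmHg = 6266.134 Pa
Q = 2.2935e-04 m^3/s


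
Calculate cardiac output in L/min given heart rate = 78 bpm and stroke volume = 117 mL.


CO = HR * SV
CO = 78 * 117 / 1000
CO = 9.126 L/min


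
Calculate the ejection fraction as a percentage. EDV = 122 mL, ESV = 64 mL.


SV = EDV - ESV = 122 - 64 = 58 mL
EF = SV/EDV * 100 = 58/122 * 100
EF = 47.54%


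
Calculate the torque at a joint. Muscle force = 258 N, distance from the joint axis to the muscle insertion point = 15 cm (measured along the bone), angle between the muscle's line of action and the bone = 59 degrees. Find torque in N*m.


Torque = F * d * sin(theta)   (moment arm = d*sin(theta))
d = 15 cm = 0.15 m
Torque = 258 * 0.15 * sin(59)
Torque = 33.17 N*m


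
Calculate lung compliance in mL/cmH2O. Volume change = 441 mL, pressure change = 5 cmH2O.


C = dV / dP
C = 441 / 5
C = 88.2 mL/cmH2O


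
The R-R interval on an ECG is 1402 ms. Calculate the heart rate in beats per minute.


HR = 60 / RR_interval(s)
RR = 1402 ms = 1.402 s
HR = 60 / 1.402 = 42.8 bpm


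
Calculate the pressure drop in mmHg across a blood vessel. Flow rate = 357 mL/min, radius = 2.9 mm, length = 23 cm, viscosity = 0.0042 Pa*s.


dP = 8*mu*L*Q / (pi*r^4)
Q = 357 mL/min = 5.95e-06 m^3/s
dP = 206.939 Pa = 206.939 / 133.322 mmHg = 1.552 mmHg


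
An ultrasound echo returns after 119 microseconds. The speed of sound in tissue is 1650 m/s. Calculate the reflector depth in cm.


depth = c * t / 2
t = 119 us = 1.1900e-04 s
depth = 1650 * 1.1900e-04 / 2
depth = 0.098175 m = 9.8175 cm


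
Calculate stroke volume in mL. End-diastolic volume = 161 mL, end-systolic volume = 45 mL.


SV = EDV - ESV
SV = 161 - 45
SV = 116 mL


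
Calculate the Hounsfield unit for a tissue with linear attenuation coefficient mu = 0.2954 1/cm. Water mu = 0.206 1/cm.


HU = ((mu_tissue - mu_water) / mu_water) * 1000
HU = ((0.2954 - 0.206) / 0.206) * 1000
HU = 434


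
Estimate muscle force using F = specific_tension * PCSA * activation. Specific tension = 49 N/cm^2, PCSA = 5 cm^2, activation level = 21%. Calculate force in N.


F = sigma * PCSA * activation
F = 49 * 5 * 0.21
F = 51.45 N


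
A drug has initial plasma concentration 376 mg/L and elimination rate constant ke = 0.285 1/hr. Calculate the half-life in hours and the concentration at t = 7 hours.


t_half = ln(2) / ke = 0.693147 / 0.285 = 2.432 hr
C(t) = C0 * exp(-ke*t) = 376 * exp(-0.285*7)
C(7) = 51.14 mg/L


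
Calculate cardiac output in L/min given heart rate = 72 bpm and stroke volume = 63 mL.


CO = HR * SV
CO = 72 * 63 / 1000
CO = 4.536 L/min


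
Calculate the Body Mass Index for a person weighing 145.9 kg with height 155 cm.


BMI = weight / height^2
height = 155 cm = 1.55 m
BMI = 145.9 / 1.55^2
BMI = 60.73 kg/m^2


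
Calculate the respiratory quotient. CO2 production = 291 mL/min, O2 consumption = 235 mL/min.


RQ = VCO2 / VO2
RQ = 291 / 235
RQ = 1.238


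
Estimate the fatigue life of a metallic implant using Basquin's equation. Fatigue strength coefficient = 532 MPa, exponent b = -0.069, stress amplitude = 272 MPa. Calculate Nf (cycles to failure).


sigma_a = sigma_f' * (2Nf)^b
2Nf = (sigma_a/sigma_f')^(1/b)
2Nf = (272/532)^(1/-0.069)
2Nf = 16686.236
Nf = 8343


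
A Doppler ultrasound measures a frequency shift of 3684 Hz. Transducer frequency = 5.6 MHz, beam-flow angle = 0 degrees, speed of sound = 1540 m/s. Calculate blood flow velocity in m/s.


v = fd * c / (2 * f0 * cos(theta))
v = 3684 * 1540 / (2 * 5.6000e+06 * cos(0))
v = 0.5065 m/s


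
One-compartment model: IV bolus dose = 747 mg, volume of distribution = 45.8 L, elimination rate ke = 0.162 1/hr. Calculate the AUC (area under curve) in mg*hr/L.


C0 = Dose/Vd = 747/45.8 = 16.31 mg/L
AUC = C0/ke = 16.31/0.162
AUC = 100.7 mg*hr/L


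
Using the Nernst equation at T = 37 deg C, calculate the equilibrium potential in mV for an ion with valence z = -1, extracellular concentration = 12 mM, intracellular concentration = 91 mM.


E = (RT/(zF)) * ln(C_out/C_in)
T = 37 + 273.15 = 310.15 K
E = (8.314 * 310.15 / (-1 * 96485)) * ln(12/91)
E = 54.14 mV


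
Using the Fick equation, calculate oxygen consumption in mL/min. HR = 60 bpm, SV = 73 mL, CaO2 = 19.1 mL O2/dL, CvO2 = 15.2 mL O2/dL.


CO = HR*SV = 60*73/1000 = 4.38 L/min
a-v O2 diff = 19.1 - 15.2 = 3.9 mL/dL
VO2 = CO * (CaO2-CvO2) * 10 dL/L
VO2 = 4.38 * 3.9 * 10
VO2 = 170.8 mL/min


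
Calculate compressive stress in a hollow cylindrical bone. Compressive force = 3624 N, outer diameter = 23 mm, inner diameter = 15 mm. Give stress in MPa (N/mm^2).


A = pi*(r_o^2 - r_i^2)
r_o = 11.5 mm, r_i = 7.5 mm
A = 238.761 mm^2
sigma = F/A = 3624 / 238.761
sigma = 15.18 MPa


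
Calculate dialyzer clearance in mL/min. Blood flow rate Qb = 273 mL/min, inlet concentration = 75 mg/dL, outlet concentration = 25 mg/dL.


K = Qb * (Cb_in - Cb_out) / Cb_in
K = 273 * (75 - 25) / 75
K = 182 mL/min


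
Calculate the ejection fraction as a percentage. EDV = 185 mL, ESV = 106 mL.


SV = EDV - ESV = 185 - 106 = 79 mL
EF = SV/EDV * 100 = 79/185 * 100
EF = 42.7%


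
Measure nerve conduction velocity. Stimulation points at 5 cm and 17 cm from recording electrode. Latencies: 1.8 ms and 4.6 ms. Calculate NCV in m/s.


Distance = (17 - 5) / 100 = 0.12 m
dt = (4.6 - 1.8) / 1000 = 0.0028 s
NCV = dist / dt = 42.86 m/s


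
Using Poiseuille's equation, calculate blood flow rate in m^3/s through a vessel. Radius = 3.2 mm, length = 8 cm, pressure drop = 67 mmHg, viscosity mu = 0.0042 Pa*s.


Q = pi*r^4*dP / (8*mu*L)
r = 0.0032 m, L = 0.08 m
dP = 67 mmHg = 8932.574 Pa
Q = 0.001095 m^3/s


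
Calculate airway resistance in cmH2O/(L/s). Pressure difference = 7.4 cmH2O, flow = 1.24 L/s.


R = dP / flow
R = 7.4 / 1.24
R = 5.968 cmH2O/(L/s)


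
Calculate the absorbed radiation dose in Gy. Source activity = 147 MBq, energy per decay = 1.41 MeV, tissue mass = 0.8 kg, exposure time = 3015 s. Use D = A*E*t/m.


A = 147 MBq = 1.4700e+08 Bq
E = 1.41 MeV = 2.25882e-13 J
D = A*E*t/m = 1.4700e+08*2.25882e-13*3015/0.8
D = 0.1251 Gy


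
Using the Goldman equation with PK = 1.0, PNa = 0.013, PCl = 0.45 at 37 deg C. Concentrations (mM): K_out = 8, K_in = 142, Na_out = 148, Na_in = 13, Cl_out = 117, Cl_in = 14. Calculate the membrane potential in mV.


Vm = (RT/F)*ln((PK*Ko + PNa*Nao + PCl*Cli)/(PK*Ki + PNa*Nai + PCl*Clo))
Numer = 16.224, Denom = 194.819
Vm = -66.43 mV


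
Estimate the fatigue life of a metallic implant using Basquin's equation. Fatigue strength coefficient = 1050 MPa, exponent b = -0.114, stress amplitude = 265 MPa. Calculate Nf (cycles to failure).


sigma_a = sigma_f' * (2Nf)^b
2Nf = (sigma_a/sigma_f')^(1/b)
2Nf = (265/1050)^(1/-0.114)
2Nf = 175840.04
Nf = 8.792e+04


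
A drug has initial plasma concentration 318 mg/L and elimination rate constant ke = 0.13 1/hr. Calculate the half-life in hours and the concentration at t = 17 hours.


t_half = ln(2) / ke = 0.693147 / 0.13 = 5.332 hr
C(t) = C0 * exp(-ke*t) = 318 * exp(-0.13*17)
C(17) = 34.88 mg/L
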